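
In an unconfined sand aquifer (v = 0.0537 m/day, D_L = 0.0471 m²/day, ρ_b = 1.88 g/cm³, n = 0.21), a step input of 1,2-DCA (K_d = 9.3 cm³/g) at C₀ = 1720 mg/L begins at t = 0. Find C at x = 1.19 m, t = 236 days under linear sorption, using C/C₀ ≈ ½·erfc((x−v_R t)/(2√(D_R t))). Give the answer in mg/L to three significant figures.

37.0 mg/L

Retardation factor R = 1 + ρ_b·K_d/n = 1 + 1.88 × 9.3/0.21 = 84.26.
Sorption retards both mechanisms: v_R = v/R = 0.0006373 m/day, D_R = D/R = 0.0005590 m²/day.
v_R·t = 0.0006373 × 236 = 0.1504028 m; 2√(D_R t) = 0.7264 m; argument = (1.19 − 0.1504028)/0.7264 = 1.431.
C = C₀ × ½·erfc(1.431) = 1720 × 0.02150 = 37.0 mg/L.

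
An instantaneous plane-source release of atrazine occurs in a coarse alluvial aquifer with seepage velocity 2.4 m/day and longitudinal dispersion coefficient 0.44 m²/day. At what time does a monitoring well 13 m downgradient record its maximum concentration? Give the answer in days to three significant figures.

For the 1D instantaneous-source solution, setting ∂C/∂t = 0 at fixed x gives v²t² + 2Dt − x² = 0, so t = (√(D² + v²x²) − D)/v².
√(D² + v²x²) = √(0.44² + 2.4² × 13²) = 31.20; v² = 5.76.
t = (31.20 − 0.44)/5.76 = 5.34 days (vs. the pure-advection estimate x/v = 5.42 d).

5.34 days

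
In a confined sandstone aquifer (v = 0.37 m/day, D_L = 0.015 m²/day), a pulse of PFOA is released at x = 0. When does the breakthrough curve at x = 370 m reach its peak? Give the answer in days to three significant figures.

For the 1D instantaneous-source solution, setting ∂C/∂t = 0 at fixed x gives v²t² + 2Dt − x² = 0, so t = (√(D² + v²x²) − D)/v².
√(D² + v²x²) = √(0.015² + 0.37² × 370²) = 136.9; v² = 0.1369.
t = (136.9 − 0.015)/0.1369 = 1000 days (vs. the pure-advection estimate x/v = 1000 d).

1000 days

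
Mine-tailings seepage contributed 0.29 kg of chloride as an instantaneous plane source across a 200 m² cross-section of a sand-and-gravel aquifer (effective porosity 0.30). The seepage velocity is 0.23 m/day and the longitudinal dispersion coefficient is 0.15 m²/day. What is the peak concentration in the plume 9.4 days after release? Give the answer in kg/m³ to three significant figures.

0.00115 kg/m³

The peak of an instantaneous 1D plume sits at x = vt; there the Gaussian factor is 1 and C_max = M/(n_e·A·√(4πDt)), where n_e·A is the pore area the mass is dissolved in.
√(4πDt) = √(4π × 0.15 × 9.4) = 4.209 m, so C_max = 0.29/(0.30 × 200 × 4.209) = 0.00115 kg/m³.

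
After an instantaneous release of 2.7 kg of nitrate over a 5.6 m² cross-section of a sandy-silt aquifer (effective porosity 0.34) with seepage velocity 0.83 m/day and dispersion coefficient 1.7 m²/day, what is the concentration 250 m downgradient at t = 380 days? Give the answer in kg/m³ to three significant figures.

For an instantaneous plane source, C(x,t) = M/(n_e·A·√(4πDt)) · exp(−(x−vt)²/(4Dt)), with n_e·A the pore (flow) area.
Plume center vt = 0.83 × 380 = 315.4 m, so the well at 250 m is 65.4 m upgradient of the peak.
√(4πDt) = 90.10 m, giving peak height M/(n_e·A·√(4πDt)) = 2.7/(0.34 × 5.6 × 90.10) = 0.01574 kg/m³.
(x−vt)²/(4Dt) = (-65.4)²/(4 × 1.7 × 380) = 1.655; exp(−1.655) = 0.1911.
C = 0.01574 × 0.1911 = 0.00301 kg/m³.

0.00301 kg/m³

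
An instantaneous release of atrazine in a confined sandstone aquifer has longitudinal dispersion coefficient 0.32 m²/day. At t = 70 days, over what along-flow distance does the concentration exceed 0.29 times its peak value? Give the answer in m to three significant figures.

21.1 m

The plume is Gaussian with σ = √(2Dt) = √(2 × 0.32 × 70) = 6.693 m.
C/C_peak = exp(−Δx²/(2σ²)) = 0.29 ⇒ Δx = σ·√(−2 ln 0.29) = 6.693 × 1.573 = 10.53 m.
Width = 2Δx = 21.1 m.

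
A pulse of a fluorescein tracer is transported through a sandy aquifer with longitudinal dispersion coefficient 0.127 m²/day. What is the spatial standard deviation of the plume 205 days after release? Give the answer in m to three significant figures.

Dispersive spreading gives a Gaussian with σ² = 2Dt; advection only shifts the center.
σ = √(2 × 0.127 × 205) = 7.22 m.

7.22 m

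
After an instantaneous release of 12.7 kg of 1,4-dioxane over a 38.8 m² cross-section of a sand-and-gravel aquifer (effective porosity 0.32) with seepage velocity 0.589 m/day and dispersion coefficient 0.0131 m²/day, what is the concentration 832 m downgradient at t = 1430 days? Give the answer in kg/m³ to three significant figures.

0.0163 kg/m³

For an instantaneous plane source, C(x,t) = M/(n_e·A·√(4πDt)) · exp(−(x−vt)²/(4Dt)), with n_e·A the pore (flow) area.
Plume center vt = 0.589 × 1430 = 842.27 m, so the well at 832 m is 10.27 m upgradient of the peak.
√(4πDt) = 15.34 m, giving peak height M/(n_e·A·√(4πDt)) = 12.7/(0.32 × 38.8 × 15.34) = 0.06668 kg/m³.
(x−vt)²/(4Dt) = (-10.27)²/(4 × 0.0131 × 1430) = 1.408; exp(−1.408) = 0.2446.
C = 0.06668 × 0.2446 = 0.0163 kg/m³.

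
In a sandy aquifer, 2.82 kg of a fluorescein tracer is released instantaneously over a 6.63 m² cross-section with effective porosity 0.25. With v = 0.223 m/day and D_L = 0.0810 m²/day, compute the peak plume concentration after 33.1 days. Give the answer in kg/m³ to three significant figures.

The peak of an instantaneous 1D plume sits at x = vt; there the Gaussian factor is 1 and C_max = M/(n_e·A·√(4πDt)), where n_e·A is the pore area the mass is dissolved in.
√(4πDt) = √(4π × 0.0810 × 33.1) = 5.804 m, so C_max = 2.82/(0.25 × 6.63 × 5.804) = 0.293 kg/m³.

0.293 kg/m³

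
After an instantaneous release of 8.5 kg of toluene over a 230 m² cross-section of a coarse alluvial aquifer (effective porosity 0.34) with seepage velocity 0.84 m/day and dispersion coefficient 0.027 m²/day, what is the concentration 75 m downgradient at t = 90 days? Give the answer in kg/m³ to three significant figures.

0.0190 kg/m³

For an instantaneous plane source, C(x,t) = M/(n_e·A·√(4πDt)) · exp(−(x−vt)²/(4Dt)), with n_e·A the pore (flow) area.
Plume center vt = 0.84 × 90 = 75.6 m, so the well at 75 m is 0.6 m upgradient of the peak.
√(4πDt) = 5.526 m, giving peak height M/(n_e·A·√(4πDt)) = 8.5/(0.34 × 230 × 5.526) = 0.01967 kg/m³.
(x−vt)²/(4Dt) = (-0.6)²/(4 × 0.027 × 90) = 0.03704; exp(−0.03704) = 0.9636.
C = 0.01967 × 0.9636 = 0.0190 kg/m³.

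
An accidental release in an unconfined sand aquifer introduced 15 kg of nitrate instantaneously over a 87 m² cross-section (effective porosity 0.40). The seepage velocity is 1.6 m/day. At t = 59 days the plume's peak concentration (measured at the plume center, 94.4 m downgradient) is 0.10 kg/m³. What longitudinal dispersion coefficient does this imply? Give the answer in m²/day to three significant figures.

0.0251 m²/day

At the plume center C_max = M/(n_e·A·√(4πDt)), so D = M²/(4πt·(n_e·A·C_max)²).
n_e·A·C_max = 0.40 × 87 × 0.10 = 3.480 kg/m.
D = 15²/(4π × 59 × 3.480²) = 0.0251 m²/day.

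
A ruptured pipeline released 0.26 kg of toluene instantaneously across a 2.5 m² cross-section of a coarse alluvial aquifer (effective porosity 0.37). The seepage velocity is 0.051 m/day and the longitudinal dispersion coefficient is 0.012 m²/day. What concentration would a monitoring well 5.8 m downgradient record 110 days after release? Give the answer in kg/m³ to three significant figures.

0.0685 kg/m³

For an instantaneous plane source, C(x,t) = M/(n_e·A·√(4πDt)) · exp(−(x−vt)²/(4Dt)), with n_e·A the pore (flow) area.
Plume center vt = 0.051 × 110 = 5.61 m, so the well at 5.8 m is 0.19 m downgradient of the peak.
√(4πDt) = 4.073 m, giving peak height M/(n_e·A·√(4πDt)) = 0.26/(0.37 × 2.5 × 4.073) = 0.06901 kg/m³.
(x−vt)²/(4Dt) = (0.19)²/(4 × 0.012 × 110) = 0.006837; exp(−0.006837) = 0.9932.
C = 0.06901 × 0.9932 = 0.0685 kg/m³.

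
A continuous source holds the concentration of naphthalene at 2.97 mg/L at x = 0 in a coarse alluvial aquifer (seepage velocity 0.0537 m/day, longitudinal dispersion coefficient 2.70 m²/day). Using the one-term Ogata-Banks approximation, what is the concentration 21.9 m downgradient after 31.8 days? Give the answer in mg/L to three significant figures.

For a continuous step input, C/C₀ ≈ ½·erfc((x−vt)/(2√(Dt))).
vt = 0.0537 × 31.8 = 1.70766 m and 2√(Dt) = 2√(2.70 × 31.8) = 18.53 m.
Argument (x−vt)/(2√(Dt)) = (21.9 − 1.70766)/18.53 = 1.090; ½·erfc(1.090) = 0.06160.
C = 2.97 × 0.06160 = 0.183 mg/L.

0.183 mg/L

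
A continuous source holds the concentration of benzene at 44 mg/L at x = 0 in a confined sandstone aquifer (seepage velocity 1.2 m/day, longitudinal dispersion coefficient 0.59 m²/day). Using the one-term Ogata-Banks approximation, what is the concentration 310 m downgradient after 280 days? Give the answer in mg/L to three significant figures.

40.6 mg/L

For a continuous step input, C/C₀ ≈ ½·erfc((x−vt)/(2√(Dt))).
vt = 1.2 × 280 = 336 m and 2√(Dt) = 2√(0.59 × 280) = 25.71 m.
Argument (x−vt)/(2√(Dt)) = (310 − 336)/25.71 = -1.011; ½·erfc(-1.011) = 0.9236.
C = 44 × 0.9236 = 40.6 mg/L.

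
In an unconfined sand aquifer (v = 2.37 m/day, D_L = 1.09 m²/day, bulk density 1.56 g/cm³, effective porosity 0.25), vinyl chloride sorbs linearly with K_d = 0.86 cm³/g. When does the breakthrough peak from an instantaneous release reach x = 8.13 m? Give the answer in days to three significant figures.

Retardation factor R = 1 + ρ_b·K_d/n = 1 + 1.56 × 0.86/0.25 = 6.366.
Sorption retards both mechanisms: v_R = v/R = 0.3723 m/day, D_R = D/R = 0.1712 m²/day.
Peak time from v_R²t² + 2D_R t − x² = 0: t = (√(D_R² + v_R²x²) − D_R)/v_R².
√(D_R² + v_R²x²) = √(0.1712² + 0.3723² × 8.13²) = 3.032; v_R² = 0.1386.
t = (3.032 − 0.1712)/0.1386 = 20.6 days.

20.6 days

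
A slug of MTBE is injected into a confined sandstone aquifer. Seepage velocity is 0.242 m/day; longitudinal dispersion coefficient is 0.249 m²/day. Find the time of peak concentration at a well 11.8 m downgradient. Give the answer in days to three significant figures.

For the 1D instantaneous-source solution, setting ∂C/∂t = 0 at fixed x gives v²t² + 2Dt − x² = 0, so t = (√(D² + v²x²) − D)/v².
√(D² + v²x²) = √(0.249² + 0.242² × 11.8²) = 2.866; v² = 0.058564.
t = (2.866 − 0.249)/0.058564 = 44.7 days (vs. the pure-advection estimate x/v = 48.8 d).

44.7 days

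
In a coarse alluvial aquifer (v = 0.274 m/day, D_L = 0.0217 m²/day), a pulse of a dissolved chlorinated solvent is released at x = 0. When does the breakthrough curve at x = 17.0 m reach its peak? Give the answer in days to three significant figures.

61.8 days

For the 1D instantaneous-source solution, setting ∂C/∂t = 0 at fixed x gives v²t² + 2Dt − x² = 0, so t = (√(D² + v²x²) − D)/v².
√(D² + v²x²) = √(0.0217² + 0.274² × 17.0²) = 4.658; v² = 0.075076.
t = (4.658 − 0.0217)/0.075076 = 61.8 days (vs. the pure-advection estimate x/v = 62.0 d).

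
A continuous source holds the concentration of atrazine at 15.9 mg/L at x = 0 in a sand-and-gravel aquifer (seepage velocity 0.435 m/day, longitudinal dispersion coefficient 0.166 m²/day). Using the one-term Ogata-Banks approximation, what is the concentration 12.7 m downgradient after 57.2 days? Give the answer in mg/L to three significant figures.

15.9 mg/L

For a continuous step input, C/C₀ ≈ ½·erfc((x−vt)/(2√(Dt))).
vt = 0.435 × 57.2 = 24.882 m and 2√(Dt) = 2√(0.166 × 57.2) = 6.163 m.
Argument (x−vt)/(2√(Dt)) = (12.7 − 24.882)/6.163 = -1.977; ½·erfc(-1.977) = 0.9974.
C = 15.9 × 0.9974 = 15.9 mg/L.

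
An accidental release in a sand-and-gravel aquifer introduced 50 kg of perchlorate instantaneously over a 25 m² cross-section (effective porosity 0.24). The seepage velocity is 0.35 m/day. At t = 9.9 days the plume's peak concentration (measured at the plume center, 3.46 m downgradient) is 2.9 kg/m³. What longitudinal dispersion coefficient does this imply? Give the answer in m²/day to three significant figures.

At the plume center C_max = M/(n_e·A·√(4πDt)), so D = M²/(4πt·(n_e·A·C_max)²).
n_e·A·C_max = 0.24 × 25 × 2.9 = 17.40 kg/m.
D = 50²/(4π × 9.9 × 17.40²) = 0.0664 m²/day.

0.0664 m²/day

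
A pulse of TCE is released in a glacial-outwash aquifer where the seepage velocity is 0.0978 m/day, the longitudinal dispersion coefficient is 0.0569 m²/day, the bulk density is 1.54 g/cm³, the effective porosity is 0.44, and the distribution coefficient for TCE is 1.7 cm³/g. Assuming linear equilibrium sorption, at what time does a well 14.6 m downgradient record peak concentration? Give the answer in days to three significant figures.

997 days

Retardation factor R = 1 + ρ_b·K_d/n = 1 + 1.54 × 1.7/0.44 = 6.950.
Sorption retards both mechanisms: v_R = v/R = 0.01407 m/day, D_R = D/R = 0.008187 m²/day.
Peak time from v_R²t² + 2D_R t − x² = 0: t = (√(D_R² + v_R²x²) − D_R)/v_R².
√(D_R² + v_R²x²) = √(0.008187² + 0.01407² × 14.6²) = 0.2056; v_R² = 0.0001980.
t = (0.2056 − 0.008187)/0.0001980 = 997 days.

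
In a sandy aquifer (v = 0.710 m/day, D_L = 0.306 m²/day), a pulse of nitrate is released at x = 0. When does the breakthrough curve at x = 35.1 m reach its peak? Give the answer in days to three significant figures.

48.8 days

For the 1D instantaneous-source solution, setting ∂C/∂t = 0 at fixed x gives v²t² + 2Dt − x² = 0, so t = (√(D² + v²x²) − D)/v².
√(D² + v²x²) = √(0.306² + 0.710² × 35.1²) = 24.92; v² = 0.5041.
t = (24.92 − 0.306)/0.5041 = 48.8 days (vs. the pure-advection estimate x/v = 49.4 d).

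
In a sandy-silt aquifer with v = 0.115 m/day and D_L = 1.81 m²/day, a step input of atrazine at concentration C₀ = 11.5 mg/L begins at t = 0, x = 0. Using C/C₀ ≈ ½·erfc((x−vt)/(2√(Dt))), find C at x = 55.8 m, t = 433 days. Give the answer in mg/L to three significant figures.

For a continuous step input, C/C₀ ≈ ½·erfc((x−vt)/(2√(Dt))).
vt = 0.115 × 433 = 49.795 m and 2√(Dt) = 2√(1.81 × 433) = 55.99 m.
Argument (x−vt)/(2√(Dt)) = (55.8 − 49.795)/55.99 = 0.1073; ½·erfc(0.1073) = 0.4397.
C = 11.5 × 0.4397 = 5.06 mg/L.

5.06 mg/L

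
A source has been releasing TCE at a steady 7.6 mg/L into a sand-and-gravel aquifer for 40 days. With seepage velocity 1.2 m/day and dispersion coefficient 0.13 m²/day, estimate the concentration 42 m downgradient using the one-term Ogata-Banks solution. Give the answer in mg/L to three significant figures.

For a continuous step input, C/C₀ ≈ ½·erfc((x−vt)/(2√(Dt))).
vt = 1.2 × 40 = 48 m and 2√(Dt) = 2√(0.13 × 40) = 4.561 m.
Argument (x−vt)/(2√(Dt)) = (42 − 48)/4.561 = -1.316; ½·erfc(-1.316) = 0.9686.
C = 7.6 × 0.9686 = 7.36 mg/L.

7.36 mg/L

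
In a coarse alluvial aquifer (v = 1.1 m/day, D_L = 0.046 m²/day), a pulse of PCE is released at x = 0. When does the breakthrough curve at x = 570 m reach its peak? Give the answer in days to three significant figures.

518 days

For the 1D instantaneous-source solution, setting ∂C/∂t = 0 at fixed x gives v²t² + 2Dt − x² = 0, so t = (√(D² + v²x²) − D)/v².
√(D² + v²x²) = √(0.046² + 1.1² × 570²) = 627.0; v² = 1.21.
t = (627.0 − 0.046)/1.21 = 518 days (vs. the pure-advection estimate x/v = 518 d).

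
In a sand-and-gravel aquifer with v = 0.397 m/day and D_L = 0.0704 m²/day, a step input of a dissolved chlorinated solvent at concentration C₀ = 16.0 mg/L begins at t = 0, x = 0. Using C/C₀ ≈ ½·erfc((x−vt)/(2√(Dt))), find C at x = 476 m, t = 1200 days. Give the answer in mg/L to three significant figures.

For a continuous step input, C/C₀ ≈ ½·erfc((x−vt)/(2√(Dt))).
vt = 0.397 × 1200 = 476.4 m and 2√(Dt) = 2√(0.0704 × 1200) = 18.38 m.
Argument (x−vt)/(2√(Dt)) = (476 − 476.4)/18.38 = -0.02176; ½·erfc(-0.02176) = 0.5123.
C = 16.0 × 0.5123 = 8.20 mg/L.

8.20 mg/L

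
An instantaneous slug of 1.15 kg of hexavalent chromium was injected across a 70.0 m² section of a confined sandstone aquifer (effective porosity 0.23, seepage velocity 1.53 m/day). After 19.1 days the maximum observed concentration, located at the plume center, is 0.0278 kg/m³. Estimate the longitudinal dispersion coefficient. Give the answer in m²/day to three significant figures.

0.0275 m²/day

At the plume center C_max = M/(n_e·A·√(4πDt)), so D = M²/(4πt·(n_e·A·C_max)²).
n_e·A·C_max = 0.23 × 70.0 × 0.0278 = 0.4476 kg/m.
D = 1.15²/(4π × 19.1 × 0.4476²) = 0.0275 m²/day.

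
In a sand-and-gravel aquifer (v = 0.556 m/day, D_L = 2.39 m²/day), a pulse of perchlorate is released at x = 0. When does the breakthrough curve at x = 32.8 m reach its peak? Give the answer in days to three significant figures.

51.8 days

For the 1D instantaneous-source solution, setting ∂C/∂t = 0 at fixed x gives v²t² + 2Dt − x² = 0, so t = (√(D² + v²x²) − D)/v².
√(D² + v²x²) = √(2.39² + 0.556² × 32.8²) = 18.39; v² = 0.309136.
t = (18.39 − 2.39)/0.309136 = 51.8 days (vs. the pure-advection estimate x/v = 59.0 d).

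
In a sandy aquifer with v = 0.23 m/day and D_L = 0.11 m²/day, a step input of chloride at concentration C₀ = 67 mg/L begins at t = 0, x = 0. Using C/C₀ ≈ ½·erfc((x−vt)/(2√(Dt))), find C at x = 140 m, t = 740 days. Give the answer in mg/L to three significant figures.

66.4 mg/L

For a continuous step input, C/C₀ ≈ ½·erfc((x−vt)/(2√(Dt))).
vt = 0.23 × 740 = 170.2 m and 2√(Dt) = 2√(0.11 × 740) = 18.04 m.
Argument (x−vt)/(2√(Dt)) = (140 − 170.2)/18.04 = -1.674; ½·erfc(-1.674) = 0.9910.
C = 67 × 0.9910 = 66.4 mg/L.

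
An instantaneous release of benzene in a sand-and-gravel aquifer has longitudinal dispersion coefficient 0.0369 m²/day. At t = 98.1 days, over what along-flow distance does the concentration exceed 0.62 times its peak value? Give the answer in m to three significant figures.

The plume is Gaussian with σ = √(2Dt) = √(2 × 0.0369 × 98.1) = 2.691 m.
C/C_peak = exp(−Δx²/(2σ²)) = 0.62 ⇒ Δx = σ·√(−2 ln 0.62) = 2.691 × 0.9778 = 2.631 m.
Width = 2Δx = 5.26 m.

5.26 m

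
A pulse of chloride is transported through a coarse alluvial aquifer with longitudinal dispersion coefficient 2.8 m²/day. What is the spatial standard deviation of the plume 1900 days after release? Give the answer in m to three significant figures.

Dispersive spreading gives a Gaussian with σ² = 2Dt; advection only shifts the center.
σ = √(2 × 2.8 × 1900) = 103 m.

103 m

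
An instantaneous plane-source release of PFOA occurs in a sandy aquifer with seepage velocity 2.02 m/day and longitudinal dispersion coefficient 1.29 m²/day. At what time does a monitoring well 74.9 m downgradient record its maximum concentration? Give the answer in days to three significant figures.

36.8 days

For the 1D instantaneous-source solution, setting ∂C/∂t = 0 at fixed x gives v²t² + 2Dt − x² = 0, so t = (√(D² + v²x²) − D)/v².
√(D² + v²x²) = √(1.29² + 2.02² × 74.9²) = 151.3; v² = 4.0804.
t = (151.3 − 1.29)/4.0804 = 36.8 days (vs. the pure-advection estimate x/v = 37.1 d).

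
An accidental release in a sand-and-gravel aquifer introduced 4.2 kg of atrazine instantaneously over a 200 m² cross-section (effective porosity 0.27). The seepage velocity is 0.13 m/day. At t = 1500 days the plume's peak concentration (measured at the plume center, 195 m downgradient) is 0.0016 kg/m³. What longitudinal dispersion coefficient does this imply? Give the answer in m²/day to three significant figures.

At the plume center C_max = M/(n_e·A·√(4πDt)), so D = M²/(4πt·(n_e·A·C_max)²).
n_e·A·C_max = 0.27 × 200 × 0.0016 = 0.08640 kg/m.
D = 4.2²/(4π × 1500 × 0.08640²) = 0.125 m²/day.

0.125 m²/day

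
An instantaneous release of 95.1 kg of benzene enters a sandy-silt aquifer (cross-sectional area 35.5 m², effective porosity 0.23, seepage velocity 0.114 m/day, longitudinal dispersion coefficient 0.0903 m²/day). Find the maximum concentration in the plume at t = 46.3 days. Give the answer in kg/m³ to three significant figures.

1.61 kg/m³

The peak of an instantaneous 1D plume sits at x = vt; there the Gaussian factor is 1 and C_max = M/(n_e·A·√(4πDt)), where n_e·A is the pore area the mass is dissolved in.
√(4πDt) = √(4π × 0.0903 × 46.3) = 7.248 m, so C_max = 95.1/(0.23 × 35.5 × 7.248) = 1.61 kg/m³.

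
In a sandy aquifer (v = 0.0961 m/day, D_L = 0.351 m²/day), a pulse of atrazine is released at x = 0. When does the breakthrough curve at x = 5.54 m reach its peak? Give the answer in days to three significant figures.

31.0 days

For the 1D instantaneous-source solution, setting ∂C/∂t = 0 at fixed x gives v²t² + 2Dt − x² = 0, so t = (√(D² + v²x²) − D)/v².
√(D² + v²x²) = √(0.351² + 0.0961² × 5.54²) = 0.6377; v² = 0.00923521.
t = (0.6377 − 0.351)/0.00923521 = 31.0 days (vs. the pure-advection estimate x/v = 57.6 d).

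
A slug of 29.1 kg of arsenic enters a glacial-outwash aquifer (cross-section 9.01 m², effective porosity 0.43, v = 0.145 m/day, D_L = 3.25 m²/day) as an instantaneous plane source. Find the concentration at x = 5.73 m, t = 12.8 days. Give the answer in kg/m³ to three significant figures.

For an instantaneous plane source, C(x,t) = M/(n_e·A·√(4πDt)) · exp(−(x−vt)²/(4Dt)), with n_e·A the pore (flow) area.
Plume center vt = 0.145 × 12.8 = 1.856 m, so the well at 5.73 m is 3.874 m downgradient of the peak.
√(4πDt) = 22.86 m, giving peak height M/(n_e·A·√(4πDt)) = 29.1/(0.43 × 9.01 × 22.86) = 0.3286 kg/m³.
(x−vt)²/(4Dt) = (3.874)²/(4 × 3.25 × 12.8) = 0.09019; exp(−0.09019) = 0.9138.
C = 0.3286 × 0.9138 = 0.300 kg/m³.

0.300 kg/m³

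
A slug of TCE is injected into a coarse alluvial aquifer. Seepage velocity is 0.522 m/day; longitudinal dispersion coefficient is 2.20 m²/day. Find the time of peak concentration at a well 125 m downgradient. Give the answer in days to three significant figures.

232 days

For the 1D instantaneous-source solution, setting ∂C/∂t = 0 at fixed x gives v²t² + 2Dt − x² = 0, so t = (√(D² + v²x²) − D)/v².
√(D² + v²x²) = √(2.20² + 0.522² × 125²) = 65.29; v² = 0.272484.
t = (65.29 − 2.20)/0.272484 = 232 days (vs. the pure-advection estimate x/v = 239 d).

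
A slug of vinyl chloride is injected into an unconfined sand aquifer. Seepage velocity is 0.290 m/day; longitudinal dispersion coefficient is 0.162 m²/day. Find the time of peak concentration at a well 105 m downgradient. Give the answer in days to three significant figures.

For the 1D instantaneous-source solution, setting ∂C/∂t = 0 at fixed x gives v²t² + 2Dt − x² = 0, so t = (√(D² + v²x²) − D)/v².
√(D² + v²x²) = √(0.162² + 0.290² × 105²) = 30.45; v² = 0.0841.
t = (30.45 − 0.162)/0.0841 = 360 days (vs. the pure-advection estimate x/v = 362 d).

360 days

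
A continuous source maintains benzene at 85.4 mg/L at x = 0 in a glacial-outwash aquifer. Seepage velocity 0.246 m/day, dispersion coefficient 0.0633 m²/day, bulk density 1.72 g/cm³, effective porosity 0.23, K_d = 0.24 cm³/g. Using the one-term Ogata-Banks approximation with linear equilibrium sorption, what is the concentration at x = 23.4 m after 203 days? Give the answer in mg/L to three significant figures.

Retardation factor R = 1 + ρ_b·K_d/n = 1 + 1.72 × 0.24/0.23 = 2.795.
Sorption retards both mechanisms: v_R = v/R = 0.08801 m/day, D_R = D/R = 0.02265 m²/day.
v_R·t = 0.08801 × 203 = 17.86603 m; 2√(D_R t) = 4.289 m; argument = (23.4 − 17.86603)/4.289 = 1.290.
C = C₀ × ½·erfc(1.290) = 85.4 × 0.03405 = 2.91 mg/L.

2.91 mg/L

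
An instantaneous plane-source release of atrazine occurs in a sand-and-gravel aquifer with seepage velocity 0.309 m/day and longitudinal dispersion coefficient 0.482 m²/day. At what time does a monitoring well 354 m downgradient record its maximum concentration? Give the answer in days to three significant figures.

For the 1D instantaneous-source solution, setting ∂C/∂t = 0 at fixed x gives v²t² + 2Dt − x² = 0, so t = (√(D² + v²x²) − D)/v².
√(D² + v²x²) = √(0.482² + 0.309² × 354²) = 109.4; v² = 0.095481.
t = (109.4 − 0.482)/0.095481 = 1140 days (vs. the pure-advection estimate x/v = 1150 d).

1140 days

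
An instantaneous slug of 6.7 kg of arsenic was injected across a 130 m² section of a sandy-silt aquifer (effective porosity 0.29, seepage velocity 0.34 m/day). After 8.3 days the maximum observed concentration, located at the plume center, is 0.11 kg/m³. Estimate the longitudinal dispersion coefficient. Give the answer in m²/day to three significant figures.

At the plume center C_max = M/(n_e·A·√(4πDt)), so D = M²/(4πt·(n_e·A·C_max)²).
n_e·A·C_max = 0.29 × 130 × 0.11 = 4.147 kg/m.
D = 6.7²/(4π × 8.3 × 4.147²) = 0.0250 m²/day.

0.0250 m²/day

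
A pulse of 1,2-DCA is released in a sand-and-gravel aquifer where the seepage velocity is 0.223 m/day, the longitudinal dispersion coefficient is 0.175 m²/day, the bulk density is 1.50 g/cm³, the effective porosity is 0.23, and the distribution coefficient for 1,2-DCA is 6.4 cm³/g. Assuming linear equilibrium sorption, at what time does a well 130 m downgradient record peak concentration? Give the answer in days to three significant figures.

24800 days

Retardation factor R = 1 + ρ_b·K_d/n = 1 + 1.50 × 6.4/0.23 = 42.74.
Sorption retards both mechanisms: v_R = v/R = 0.005218 m/day, D_R = D/R = 0.004095 m²/day.
Peak time from v_R²t² + 2D_R t − x² = 0: t = (√(D_R² + v_R²x²) − D_R)/v_R².
√(D_R² + v_R²x²) = √(0.004095² + 0.005218² × 130²) = 0.6784; v_R² = 2.723e-05.
t = (0.6784 − 0.004095)/2.723e-05 = 24800 days.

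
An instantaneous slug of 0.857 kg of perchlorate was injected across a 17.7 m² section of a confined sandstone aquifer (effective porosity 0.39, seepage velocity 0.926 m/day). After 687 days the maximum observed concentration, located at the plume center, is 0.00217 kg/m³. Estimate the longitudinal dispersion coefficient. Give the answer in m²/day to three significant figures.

0.379 m²/day

At the plume center C_max = M/(n_e·A·√(4πDt)), so D = M²/(4πt·(n_e·A·C_max)²).
n_e·A·C_max = 0.39 × 17.7 × 0.00217 = 0.01498 kg/m.
D = 0.857²/(4π × 687 × 0.01498²) = 0.379 m²/day.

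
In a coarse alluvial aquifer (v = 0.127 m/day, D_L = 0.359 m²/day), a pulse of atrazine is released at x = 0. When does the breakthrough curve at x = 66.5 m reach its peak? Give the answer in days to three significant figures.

For the 1D instantaneous-source solution, setting ∂C/∂t = 0 at fixed x gives v²t² + 2Dt − x² = 0, so t = (√(D² + v²x²) − D)/v².
√(D² + v²x²) = √(0.359² + 0.127² × 66.5²) = 8.453; v² = 0.016129.
t = (8.453 − 0.359)/0.016129 = 502 days (vs. the pure-advection estimate x/v = 524 d).

502 days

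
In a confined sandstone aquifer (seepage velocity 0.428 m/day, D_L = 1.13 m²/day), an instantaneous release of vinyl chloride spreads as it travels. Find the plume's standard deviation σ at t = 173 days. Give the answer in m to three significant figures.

Dispersive spreading gives a Gaussian with σ² = 2Dt; advection only shifts the center.
σ = √(2 × 1.13 × 173) = 19.8 m.

19.8 m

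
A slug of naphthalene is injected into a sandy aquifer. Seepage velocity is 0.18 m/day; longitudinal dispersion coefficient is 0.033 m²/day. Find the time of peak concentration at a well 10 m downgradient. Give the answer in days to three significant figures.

54.5 days

For the 1D instantaneous-source solution, setting ∂C/∂t = 0 at fixed x gives v²t² + 2Dt − x² = 0, so t = (√(D² + v²x²) − D)/v².
√(D² + v²x²) = √(0.033² + 0.18² × 10²) = 1.800; v² = 0.0324.
t = (1.800 − 0.033)/0.0324 = 54.5 days (vs. the pure-advection estimate x/v = 55.6 d).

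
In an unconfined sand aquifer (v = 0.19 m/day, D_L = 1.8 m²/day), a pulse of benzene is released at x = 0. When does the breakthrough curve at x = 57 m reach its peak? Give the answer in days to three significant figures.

For the 1D instantaneous-source solution, setting ∂C/∂t = 0 at fixed x gives v²t² + 2Dt − x² = 0, so t = (√(D² + v²x²) − D)/v².
√(D² + v²x²) = √(1.8² + 0.19² × 57²) = 10.98; v² = 0.0361.
t = (10.98 − 1.8)/0.0361 = 254 days (vs. the pure-advection estimate x/v = 300 d).

254 days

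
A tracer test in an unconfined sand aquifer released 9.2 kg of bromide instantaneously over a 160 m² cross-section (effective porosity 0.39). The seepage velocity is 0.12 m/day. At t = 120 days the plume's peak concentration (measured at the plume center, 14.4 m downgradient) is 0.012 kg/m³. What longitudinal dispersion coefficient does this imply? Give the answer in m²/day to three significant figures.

0.100 m²/day

At the plume center C_max = M/(n_e·A·√(4πDt)), so D = M²/(4πt·(n_e·A·C_max)²).
n_e·A·C_max = 0.39 × 160 × 0.012 = 0.7488 kg/m.
D = 9.2²/(4π × 120 × 0.7488²) = 0.100 m²/day.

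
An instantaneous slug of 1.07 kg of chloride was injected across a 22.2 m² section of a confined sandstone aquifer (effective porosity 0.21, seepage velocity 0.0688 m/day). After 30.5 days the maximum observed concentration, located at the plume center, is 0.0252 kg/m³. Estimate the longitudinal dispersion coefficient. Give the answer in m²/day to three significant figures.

At the plume center C_max = M/(n_e·A·√(4πDt)), so D = M²/(4πt·(n_e·A·C_max)²).
n_e·A·C_max = 0.21 × 22.2 × 0.0252 = 0.1175 kg/m.
D = 1.07²/(4π × 30.5 × 0.1175²) = 0.216 m²/day.

0.216 m²/day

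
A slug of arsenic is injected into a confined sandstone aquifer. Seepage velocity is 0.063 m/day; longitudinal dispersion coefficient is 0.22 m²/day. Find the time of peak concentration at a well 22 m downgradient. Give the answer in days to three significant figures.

For the 1D instantaneous-source solution, setting ∂C/∂t = 0 at fixed x gives v²t² + 2Dt − x² = 0, so t = (√(D² + v²x²) − D)/v².
√(D² + v²x²) = √(0.22² + 0.063² × 22²) = 1.403; v² = 0.003969.
t = (1.403 − 0.22)/0.003969 = 298 days (vs. the pure-advection estimate x/v = 349 d).

298 days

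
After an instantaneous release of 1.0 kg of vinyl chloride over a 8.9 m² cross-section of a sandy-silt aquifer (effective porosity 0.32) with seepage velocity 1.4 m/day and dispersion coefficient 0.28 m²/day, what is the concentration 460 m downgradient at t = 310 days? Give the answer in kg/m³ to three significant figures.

0.00152 kg/m³

For an instantaneous plane source, C(x,t) = M/(n_e·A·√(4πDt)) · exp(−(x−vt)²/(4Dt)), with n_e·A the pore (flow) area.
Plume center vt = 1.4 × 310 = 434 m, so the well at 460 m is 26 m downgradient of the peak.
√(4πDt) = 33.03 m, giving peak height M/(n_e·A·√(4πDt)) = 1.0/(0.32 × 8.9 × 33.03) = 0.01063 kg/m³.
(x−vt)²/(4Dt) = (26)²/(4 × 0.28 × 310) = 1.947; exp(−1.947) = 0.1427.
C = 0.01063 × 0.1427 = 0.00152 kg/m³.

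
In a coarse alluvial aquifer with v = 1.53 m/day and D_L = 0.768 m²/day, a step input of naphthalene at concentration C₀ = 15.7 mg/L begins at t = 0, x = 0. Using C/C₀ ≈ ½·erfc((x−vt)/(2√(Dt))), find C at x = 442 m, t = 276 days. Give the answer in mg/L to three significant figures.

For a continuous step input, C/C₀ ≈ ½·erfc((x−vt)/(2√(Dt))).
vt = 1.53 × 276 = 422.28 m and 2√(Dt) = 2√(0.768 × 276) = 29.12 m.
Argument (x−vt)/(2√(Dt)) = (442 − 422.28)/29.12 = 0.6772; ½·erfc(0.6772) = 0.1691.
C = 15.7 × 0.1691 = 2.65 mg/L.

2.65 mg/L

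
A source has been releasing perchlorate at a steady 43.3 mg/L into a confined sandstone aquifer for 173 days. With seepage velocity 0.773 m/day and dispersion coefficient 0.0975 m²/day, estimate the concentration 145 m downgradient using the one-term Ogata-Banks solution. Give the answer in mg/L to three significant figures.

1.13 mg/L

For a continuous step input, C/C₀ ≈ ½·erfc((x−vt)/(2√(Dt))).
vt = 0.773 × 173 = 133.729 m and 2√(Dt) = 2√(0.0975 × 173) = 8.214 m.
Argument (x−vt)/(2√(Dt)) = (145 − 133.729)/8.214 = 1.372; ½·erfc(1.372) = 0.02617.
C = 43.3 × 0.02617 = 1.13 mg/L.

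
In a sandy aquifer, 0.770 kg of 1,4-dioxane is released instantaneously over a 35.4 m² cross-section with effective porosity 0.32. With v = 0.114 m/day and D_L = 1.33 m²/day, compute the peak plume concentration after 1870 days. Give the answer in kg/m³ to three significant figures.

The peak of an instantaneous 1D plume sits at x = vt; there the Gaussian factor is 1 and C_max = M/(n_e·A·√(4πDt)), where n_e·A is the pore area the mass is dissolved in.
√(4πDt) = √(4π × 1.33 × 1870) = 176.8 m, so C_max = 0.770/(0.32 × 35.4 × 176.8) = 0.000384 kg/m³.

0.000384 kg/m³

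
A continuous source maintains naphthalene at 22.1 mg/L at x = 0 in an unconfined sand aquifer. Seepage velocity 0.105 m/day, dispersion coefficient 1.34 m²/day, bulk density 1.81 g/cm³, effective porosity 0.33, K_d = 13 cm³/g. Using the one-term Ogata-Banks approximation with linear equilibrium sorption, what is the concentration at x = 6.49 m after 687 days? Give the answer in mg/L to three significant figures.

3.05 mg/L

Retardation factor R = 1 + ρ_b·K_d/n = 1 + 1.81 × 13/0.33 = 72.30.
Sorption retards both mechanisms: v_R = v/R = 0.001452 m/day, D_R = D/R = 0.01853 m²/day.
v_R·t = 0.001452 × 687 = 0.997524 m; 2√(D_R t) = 7.136 m; argument = (6.49 − 0.997524)/7.136 = 0.7697.
C = C₀ × ½·erfc(0.7697) = 22.1 × 0.1382 = 3.05 mg/L.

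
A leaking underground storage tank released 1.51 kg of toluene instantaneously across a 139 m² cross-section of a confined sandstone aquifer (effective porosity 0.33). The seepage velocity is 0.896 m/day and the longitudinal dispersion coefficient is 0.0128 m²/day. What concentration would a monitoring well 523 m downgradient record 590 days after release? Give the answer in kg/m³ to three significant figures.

0.00118 kg/m³

For an instantaneous plane source, C(x,t) = M/(n_e·A·√(4πDt)) · exp(−(x−vt)²/(4Dt)), with n_e·A the pore (flow) area.
Plume center vt = 0.896 × 590 = 528.64 m, so the well at 523 m is 5.64 m upgradient of the peak.
√(4πDt) = 9.742 m, giving peak height M/(n_e·A·√(4πDt)) = 1.51/(0.33 × 139 × 9.742) = 0.003379 kg/m³.
(x−vt)²/(4Dt) = (-5.64)²/(4 × 0.0128 × 590) = 1.053; exp(−1.053) = 0.3489.
C = 0.003379 × 0.3489 = 0.00118 kg/m³.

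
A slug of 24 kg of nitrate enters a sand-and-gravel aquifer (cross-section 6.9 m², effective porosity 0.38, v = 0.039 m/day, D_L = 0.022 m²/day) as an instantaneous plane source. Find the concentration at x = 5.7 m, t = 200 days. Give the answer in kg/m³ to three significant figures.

0.958 kg/m³

For an instantaneous plane source, C(x,t) = M/(n_e·A·√(4πDt)) · exp(−(x−vt)²/(4Dt)), with n_e·A the pore (flow) area.
Plume center vt = 0.039 × 200 = 7.8 m, so the well at 5.7 m is 2.1 m upgradient of the peak.
√(4πDt) = 7.436 m, giving peak height M/(n_e·A·√(4πDt)) = 24/(0.38 × 6.9 × 7.436) = 1.231 kg/m³.
(x−vt)²/(4Dt) = (-2.1)²/(4 × 0.022 × 200) = 0.2506; exp(−0.2506) = 0.7783.
C = 1.231 × 0.7783 = 0.958 kg/m³.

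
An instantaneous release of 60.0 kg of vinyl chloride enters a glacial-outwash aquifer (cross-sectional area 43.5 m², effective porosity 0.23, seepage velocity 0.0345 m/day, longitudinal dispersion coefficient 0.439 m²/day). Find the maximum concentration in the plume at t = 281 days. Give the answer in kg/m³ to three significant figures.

0.152 kg/m³

The peak of an instantaneous 1D plume sits at x = vt; there the Gaussian factor is 1 and C_max = M/(n_e·A·√(4πDt)), where n_e·A is the pore area the mass is dissolved in.
√(4πDt) = √(4π × 0.439 × 281) = 39.37 m, so C_max = 60.0/(0.23 × 43.5 × 39.37) = 0.152 kg/m³.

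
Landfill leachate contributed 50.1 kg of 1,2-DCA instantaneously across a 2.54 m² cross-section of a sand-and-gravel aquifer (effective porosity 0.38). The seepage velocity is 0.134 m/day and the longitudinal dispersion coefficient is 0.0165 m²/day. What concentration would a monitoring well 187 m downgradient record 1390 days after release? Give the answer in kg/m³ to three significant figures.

For an instantaneous plane source, C(x,t) = M/(n_e·A·√(4πDt)) · exp(−(x−vt)²/(4Dt)), with n_e·A the pore (flow) area.
Plume center vt = 0.134 × 1390 = 186.26 m, so the well at 187 m is 0.74 m downgradient of the peak.
√(4πDt) = 16.98 m, giving peak height M/(n_e·A·√(4πDt)) = 50.1/(0.38 × 2.54 × 16.98) = 3.057 kg/m³.
(x−vt)²/(4Dt) = (0.74)²/(4 × 0.0165 × 1390) = 0.005969; exp(−0.005969) = 0.9940.
C = 3.057 × 0.9940 = 3.04 kg/m³.

3.04 kg/m³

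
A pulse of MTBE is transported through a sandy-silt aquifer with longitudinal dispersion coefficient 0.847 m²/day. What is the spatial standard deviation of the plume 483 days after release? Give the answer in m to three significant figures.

Dispersive spreading gives a Gaussian with σ² = 2Dt; advection only shifts the center.
σ = √(2 × 0.847 × 483) = 28.6 m.

28.6 m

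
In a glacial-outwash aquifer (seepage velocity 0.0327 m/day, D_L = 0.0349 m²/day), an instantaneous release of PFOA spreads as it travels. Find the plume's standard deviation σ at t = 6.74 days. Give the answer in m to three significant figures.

0.686 m

Dispersive spreading gives a Gaussian with σ² = 2Dt; advection only shifts the center.
σ = √(2 × 0.0349 × 6.74) = 0.686 m.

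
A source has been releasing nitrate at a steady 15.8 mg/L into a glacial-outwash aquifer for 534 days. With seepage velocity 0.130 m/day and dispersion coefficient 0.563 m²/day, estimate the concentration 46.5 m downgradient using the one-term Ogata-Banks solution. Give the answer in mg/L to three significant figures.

For a continuous step input, C/C₀ ≈ ½·erfc((x−vt)/(2√(Dt))).
vt = 0.130 × 534 = 69.42 m and 2√(Dt) = 2√(0.563 × 534) = 34.68 m.
Argument (x−vt)/(2√(Dt)) = (46.5 − 69.42)/34.68 = -0.6609; ½·erfc(-0.6609) = 0.8250.
C = 15.8 × 0.8250 = 13.0 mg/L.

13.0 mg/L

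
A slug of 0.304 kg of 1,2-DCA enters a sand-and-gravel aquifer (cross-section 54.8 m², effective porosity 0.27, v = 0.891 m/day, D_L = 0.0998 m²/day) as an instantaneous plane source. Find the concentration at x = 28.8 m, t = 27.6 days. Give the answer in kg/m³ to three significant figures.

For an instantaneous plane source, C(x,t) = M/(n_e·A·√(4πDt)) · exp(−(x−vt)²/(4Dt)), with n_e·A the pore (flow) area.
Plume center vt = 0.891 × 27.6 = 24.5916 m, so the well at 28.8 m is 4.2084 m downgradient of the peak.
√(4πDt) = 5.883 m, giving peak height M/(n_e·A·√(4πDt)) = 0.304/(0.27 × 54.8 × 5.883) = 0.003492 kg/m³.
(x−vt)²/(4Dt) = (4.2084)²/(4 × 0.0998 × 27.6) = 1.607; exp(−1.607) = 0.2005.
C = 0.003492 × 0.2005 = 0.000700 kg/m³.

0.000700 kg/m³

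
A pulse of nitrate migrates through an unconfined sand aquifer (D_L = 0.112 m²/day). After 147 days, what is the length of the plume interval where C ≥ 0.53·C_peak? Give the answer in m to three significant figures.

12.9 m

The plume is Gaussian with σ = √(2Dt) = √(2 × 0.112 × 147) = 5.738 m.
C/C_peak = exp(−Δx²/(2σ²)) = 0.53 ⇒ Δx = σ·√(−2 ln 0.53) = 5.738 × 1.127 = 6.467 m.
Width = 2Δx = 12.9 m.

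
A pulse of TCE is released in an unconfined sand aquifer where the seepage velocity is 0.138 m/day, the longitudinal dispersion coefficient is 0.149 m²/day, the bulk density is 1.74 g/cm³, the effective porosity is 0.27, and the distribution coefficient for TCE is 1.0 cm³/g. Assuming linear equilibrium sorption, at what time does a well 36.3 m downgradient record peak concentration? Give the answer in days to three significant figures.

1900 days

Retardation factor R = 1 + ρ_b·K_d/n = 1 + 1.74 × 1.0/0.27 = 7.444.
Sorption retards both mechanisms: v_R = v/R = 0.01854 m/day, D_R = D/R = 0.02002 m²/day.
Peak time from v_R²t² + 2D_R t − x² = 0: t = (√(D_R² + v_R²x²) − D_R)/v_R².
√(D_R² + v_R²x²) = √(0.02002² + 0.01854² × 36.3²) = 0.6733; v_R² = 0.0003437.
t = (0.6733 − 0.02002)/0.0003437 = 1900 days.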